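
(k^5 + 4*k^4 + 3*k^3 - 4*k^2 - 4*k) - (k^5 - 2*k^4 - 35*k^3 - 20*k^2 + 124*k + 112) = 6*k^4 + 38*k^3 + 16*k^2 - 128*k - 112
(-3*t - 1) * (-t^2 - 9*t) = 3*t^3 + 28*t^2 + 9*t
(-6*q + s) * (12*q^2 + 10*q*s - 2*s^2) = -72*q^3 - 48*q^2*s + 22*q*s^2 - 2*s^3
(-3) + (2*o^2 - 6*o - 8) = 2*o^2 - 6*o - 11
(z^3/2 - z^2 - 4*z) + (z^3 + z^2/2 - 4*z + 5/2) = 3*z^3/2 - z^2/2 - 8*z + 5/2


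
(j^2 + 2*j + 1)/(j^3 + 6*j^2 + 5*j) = (j + 1)/(j*(j + 5))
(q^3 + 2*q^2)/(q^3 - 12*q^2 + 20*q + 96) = q^2/(q^2 - 14*q + 48)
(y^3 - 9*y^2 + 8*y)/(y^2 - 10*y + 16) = y*(y - 1)/(y - 2)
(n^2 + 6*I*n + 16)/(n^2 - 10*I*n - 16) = (n + 8*I)/(n - 8*I)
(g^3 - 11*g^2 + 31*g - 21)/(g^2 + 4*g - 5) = (g^2 - 10*g + 21)/(g + 5)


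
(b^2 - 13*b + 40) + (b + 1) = b^2 - 12*b + 41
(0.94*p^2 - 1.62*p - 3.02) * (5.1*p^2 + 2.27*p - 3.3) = 4.794*p^4 - 6.1282*p^3 - 22.1814*p^2 - 1.5094*p + 9.966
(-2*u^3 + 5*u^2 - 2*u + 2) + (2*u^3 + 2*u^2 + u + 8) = 7*u^2 - u + 10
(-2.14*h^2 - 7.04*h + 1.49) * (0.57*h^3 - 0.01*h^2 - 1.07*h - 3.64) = -1.2198*h^5 - 3.9914*h^4 + 3.2095*h^3 + 15.3075*h^2 + 24.0313*h - 5.4236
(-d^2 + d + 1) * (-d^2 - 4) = d^4 - d^3 + 3*d^2 - 4*d - 4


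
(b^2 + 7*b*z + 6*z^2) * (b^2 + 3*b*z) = b^4 + 10*b^3*z + 27*b^2*z^2 + 18*b*z^3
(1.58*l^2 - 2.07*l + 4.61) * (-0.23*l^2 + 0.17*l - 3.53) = -0.3634*l^4 + 0.7447*l^3 - 6.9896*l^2 + 8.0908*l - 16.2733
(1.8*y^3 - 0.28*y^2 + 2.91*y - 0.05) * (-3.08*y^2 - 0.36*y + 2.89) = -5.544*y^5 + 0.2144*y^4 - 3.66*y^3 - 1.7028*y^2 + 8.4279*y - 0.1445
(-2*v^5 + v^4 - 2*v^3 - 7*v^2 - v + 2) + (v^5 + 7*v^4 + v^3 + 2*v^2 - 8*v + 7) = -v^5 + 8*v^4 - v^3 - 5*v^2 - 9*v + 9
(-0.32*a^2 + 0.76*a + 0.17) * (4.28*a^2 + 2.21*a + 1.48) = -1.3696*a^4 + 2.5456*a^3 + 1.9336*a^2 + 1.5005*a + 0.2516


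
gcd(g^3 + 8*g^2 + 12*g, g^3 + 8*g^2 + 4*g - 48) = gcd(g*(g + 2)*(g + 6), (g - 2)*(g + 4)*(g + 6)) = g + 6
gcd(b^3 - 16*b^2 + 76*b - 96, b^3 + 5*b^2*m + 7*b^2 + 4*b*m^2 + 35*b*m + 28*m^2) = 1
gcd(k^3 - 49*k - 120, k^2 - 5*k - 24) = k^2 - 5*k - 24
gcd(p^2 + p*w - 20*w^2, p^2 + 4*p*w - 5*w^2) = p + 5*w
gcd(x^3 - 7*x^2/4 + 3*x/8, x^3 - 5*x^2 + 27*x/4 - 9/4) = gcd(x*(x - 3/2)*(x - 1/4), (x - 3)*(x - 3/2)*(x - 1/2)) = x - 3/2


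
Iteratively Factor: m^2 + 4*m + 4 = (m + 2)*(m + 2)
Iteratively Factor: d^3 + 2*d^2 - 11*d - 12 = (d + 4)*(d^2 - 2*d - 3) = (d + 1)*(d + 4)*(d - 3)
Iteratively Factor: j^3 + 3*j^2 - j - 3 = (j + 3)*(j^2 - 1) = (j + 1)*(j + 3)*(j - 1)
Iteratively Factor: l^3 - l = (l)*(l^2 - 1) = l*(l - 1)*(l + 1)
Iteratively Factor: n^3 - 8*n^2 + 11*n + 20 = (n + 1)*(n^2 - 9*n + 20) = (n - 4)*(n + 1)*(n - 5)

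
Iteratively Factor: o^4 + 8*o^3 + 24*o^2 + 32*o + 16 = (o + 2)*(o^3 + 6*o^2 + 12*o + 8) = (o + 2)^2*(o^2 + 4*o + 4) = (o + 2)^3*(o + 2)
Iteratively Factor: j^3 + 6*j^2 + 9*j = (j + 3)*(j^2 + 3*j) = (j + 3)^2*(j)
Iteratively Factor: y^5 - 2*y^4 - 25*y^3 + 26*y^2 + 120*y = (y - 3)*(y^4 + y^3 - 22*y^2 - 40*y) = (y - 5)*(y - 3)*(y^3 + 6*y^2 + 8*y) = (y - 5)*(y - 3)*(y + 2)*(y^2 + 4*y) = y*(y - 5)*(y - 3)*(y + 2)*(y + 4)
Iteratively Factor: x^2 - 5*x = (x)*(x - 5)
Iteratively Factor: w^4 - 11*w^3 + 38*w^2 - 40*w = (w - 2)*(w^3 - 9*w^2 + 20*w) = w*(w - 2)*(w^2 - 9*w + 20) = w*(w - 5)*(w - 2)*(w - 4)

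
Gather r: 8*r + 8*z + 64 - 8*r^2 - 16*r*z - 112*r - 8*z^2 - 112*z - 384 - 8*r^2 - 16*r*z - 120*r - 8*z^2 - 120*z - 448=-16*r^2 + r*(-32*z - 224) - 16*z^2 - 224*z - 768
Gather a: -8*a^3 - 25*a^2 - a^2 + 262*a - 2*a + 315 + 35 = -8*a^3 - 26*a^2 + 260*a + 350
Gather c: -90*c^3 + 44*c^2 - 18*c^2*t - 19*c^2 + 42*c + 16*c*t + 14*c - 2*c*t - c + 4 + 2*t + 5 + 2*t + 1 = -90*c^3 + c^2*(25 - 18*t) + c*(14*t + 55) + 4*t + 10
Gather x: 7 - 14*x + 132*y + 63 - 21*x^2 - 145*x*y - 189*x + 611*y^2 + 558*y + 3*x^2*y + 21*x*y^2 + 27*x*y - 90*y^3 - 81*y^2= x^2*(3*y - 21) + x*(21*y^2 - 118*y - 203) - 90*y^3 + 530*y^2 + 690*y + 70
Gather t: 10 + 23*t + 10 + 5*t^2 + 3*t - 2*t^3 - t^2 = -2*t^3 + 4*t^2 + 26*t + 20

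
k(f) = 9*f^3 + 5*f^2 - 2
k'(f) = 27*f^2 + 10*f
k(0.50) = 0.38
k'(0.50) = 11.75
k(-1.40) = -16.90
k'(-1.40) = 38.92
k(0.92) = 9.24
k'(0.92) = 32.05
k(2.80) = 234.77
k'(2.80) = 239.68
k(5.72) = 1845.94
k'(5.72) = 940.60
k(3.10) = 314.17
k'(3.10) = 290.47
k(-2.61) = -127.96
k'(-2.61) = 157.83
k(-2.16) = -69.37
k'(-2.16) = 104.37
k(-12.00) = -14834.00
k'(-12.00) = 3768.00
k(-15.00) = -29252.00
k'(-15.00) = 5925.00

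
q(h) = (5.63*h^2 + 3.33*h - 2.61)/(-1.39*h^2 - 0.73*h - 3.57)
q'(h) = (2.78*h + 0.73)*(5.63*h^2 + 3.33*h - 2.61)/(-1.39*h^2 - 0.73*h - 3.57)^2 + (11.26*h + 3.33)/(-1.39*h^2 - 0.73*h - 3.57) = (0.518800000000001*h^2 - 47.454*h - 13.7934)/(1.9321*h^4 + 2.0294*h^3 + 10.4575*h^2 + 5.2122*h + 12.7449)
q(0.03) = 0.70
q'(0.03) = -1.18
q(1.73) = -2.22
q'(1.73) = -1.17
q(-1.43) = -0.77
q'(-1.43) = 1.91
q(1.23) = -1.52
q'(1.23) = -1.65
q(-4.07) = -3.26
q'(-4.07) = 0.34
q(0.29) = 0.30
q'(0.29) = -1.81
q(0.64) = -0.40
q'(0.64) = -2.07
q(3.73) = -3.44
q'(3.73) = -0.28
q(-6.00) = -3.66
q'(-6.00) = 0.12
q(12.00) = -3.99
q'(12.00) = -0.01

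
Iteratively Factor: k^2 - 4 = (k + 2)*(k - 2)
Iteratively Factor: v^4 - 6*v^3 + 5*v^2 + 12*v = (v)*(v^3 - 6*v^2 + 5*v + 12) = v*(v - 3)*(v^2 - 3*v - 4) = v*(v - 3)*(v + 1)*(v - 4)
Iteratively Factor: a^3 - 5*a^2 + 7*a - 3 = (a - 1)*(a^2 - 4*a + 3) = (a - 1)^2*(a - 3)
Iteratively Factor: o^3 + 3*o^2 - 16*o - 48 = (o + 4)*(o^2 - o - 12) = (o - 4)*(o + 4)*(o + 3)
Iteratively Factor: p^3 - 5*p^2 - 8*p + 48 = (p - 4)*(p^2 - p - 12) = (p - 4)^2*(p + 3)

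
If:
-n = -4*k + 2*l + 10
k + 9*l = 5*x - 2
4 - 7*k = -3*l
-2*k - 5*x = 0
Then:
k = 5/12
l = -13/36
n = -137/18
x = -1/6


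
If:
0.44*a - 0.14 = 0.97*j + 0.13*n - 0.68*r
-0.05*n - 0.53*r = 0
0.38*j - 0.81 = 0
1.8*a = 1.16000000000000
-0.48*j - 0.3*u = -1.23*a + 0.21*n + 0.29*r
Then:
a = 0.64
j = 2.13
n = -9.91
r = 0.93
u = 5.27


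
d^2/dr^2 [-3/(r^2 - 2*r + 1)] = -18/(r^4 - 4*r^3 + 6*r^2 - 4*r + 1)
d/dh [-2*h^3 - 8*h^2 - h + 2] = -6*h^2 - 16*h - 1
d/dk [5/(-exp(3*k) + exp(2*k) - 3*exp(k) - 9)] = (15*exp(2*k) - 10*exp(k) + 15)*exp(k)/(exp(3*k) - exp(2*k) + 3*exp(k) + 9)^2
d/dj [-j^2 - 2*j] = -2*j - 2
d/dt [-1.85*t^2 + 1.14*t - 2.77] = 1.14 - 3.7*t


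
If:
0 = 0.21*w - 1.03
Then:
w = 4.90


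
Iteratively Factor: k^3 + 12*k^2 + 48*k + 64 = (k + 4)*(k^2 + 8*k + 16) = (k + 4)^2*(k + 4)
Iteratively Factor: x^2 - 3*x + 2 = (x - 2)*(x - 1)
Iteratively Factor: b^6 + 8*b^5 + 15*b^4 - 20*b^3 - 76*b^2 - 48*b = (b + 2)*(b^5 + 6*b^4 + 3*b^3 - 26*b^2 - 24*b) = (b + 2)*(b + 4)*(b^4 + 2*b^3 - 5*b^2 - 6*b) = (b + 1)*(b + 2)*(b + 4)*(b^3 + b^2 - 6*b) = (b - 2)*(b + 1)*(b + 2)*(b + 4)*(b^2 + 3*b) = (b - 2)*(b + 1)*(b + 2)*(b + 3)*(b + 4)*(b)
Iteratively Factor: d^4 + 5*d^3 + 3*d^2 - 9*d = (d)*(d^3 + 5*d^2 + 3*d - 9) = d*(d - 1)*(d^2 + 6*d + 9) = d*(d - 1)*(d + 3)*(d + 3)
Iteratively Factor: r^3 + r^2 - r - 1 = (r + 1)*(r^2 - 1) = (r + 1)^2*(r - 1)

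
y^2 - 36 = (y - 6)*(y + 6)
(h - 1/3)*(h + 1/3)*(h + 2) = h^3 + 2*h^2 - h/9 - 2/9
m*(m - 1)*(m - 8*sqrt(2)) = m^3 - 8*sqrt(2)*m^2 - m^2 + 8*sqrt(2)*m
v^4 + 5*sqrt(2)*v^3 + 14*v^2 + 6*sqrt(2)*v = v*(v + sqrt(2))^2*(v + 3*sqrt(2))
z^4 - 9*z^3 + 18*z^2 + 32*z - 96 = (z - 4)^2*(z - 3)*(z + 2)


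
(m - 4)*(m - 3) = m^2 - 7*m + 12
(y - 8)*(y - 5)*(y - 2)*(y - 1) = y^4 - 16*y^3 + 81*y^2 - 146*y + 80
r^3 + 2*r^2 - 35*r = r*(r - 5)*(r + 7)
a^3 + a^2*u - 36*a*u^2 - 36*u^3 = (a - 6*u)*(a + u)*(a + 6*u)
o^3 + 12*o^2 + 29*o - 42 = (o - 1)*(o + 6)*(o + 7)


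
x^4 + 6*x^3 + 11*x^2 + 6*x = x*(x + 1)*(x + 2)*(x + 3)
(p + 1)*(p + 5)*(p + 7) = p^3 + 13*p^2 + 47*p + 35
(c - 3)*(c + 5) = c^2 + 2*c - 15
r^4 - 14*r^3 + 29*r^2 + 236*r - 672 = (r - 8)*(r - 7)*(r - 3)*(r + 4)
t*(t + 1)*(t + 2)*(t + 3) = t^4 + 6*t^3 + 11*t^2 + 6*t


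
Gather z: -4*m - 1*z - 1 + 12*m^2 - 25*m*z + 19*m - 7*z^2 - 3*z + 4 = 12*m^2 + 15*m - 7*z^2 + z*(-25*m - 4) + 3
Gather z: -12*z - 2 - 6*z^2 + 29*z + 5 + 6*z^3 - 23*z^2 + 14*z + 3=6*z^3 - 29*z^2 + 31*z + 6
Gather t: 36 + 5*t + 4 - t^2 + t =-t^2 + 6*t + 40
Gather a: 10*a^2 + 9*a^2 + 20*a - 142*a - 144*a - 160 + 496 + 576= 19*a^2 - 266*a + 912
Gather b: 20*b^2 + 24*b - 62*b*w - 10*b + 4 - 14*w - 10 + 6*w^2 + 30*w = 20*b^2 + b*(14 - 62*w) + 6*w^2 + 16*w - 6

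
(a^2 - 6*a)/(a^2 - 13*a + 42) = a/(a - 7)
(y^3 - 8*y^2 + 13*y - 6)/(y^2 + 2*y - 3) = (y^2 - 7*y + 6)/(y + 3)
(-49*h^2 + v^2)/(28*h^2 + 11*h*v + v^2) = (-7*h + v)/(4*h + v)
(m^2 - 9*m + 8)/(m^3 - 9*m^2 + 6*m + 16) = (m - 1)/(m^2 - m - 2)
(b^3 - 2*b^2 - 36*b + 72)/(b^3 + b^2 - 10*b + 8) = (b^2 - 36)/(b^2 + 3*b - 4)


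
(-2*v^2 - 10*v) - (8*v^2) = -10*v^2 - 10*v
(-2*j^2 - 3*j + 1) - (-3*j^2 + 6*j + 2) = j^2 - 9*j - 1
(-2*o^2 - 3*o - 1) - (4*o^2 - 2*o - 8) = -6*o^2 - o + 7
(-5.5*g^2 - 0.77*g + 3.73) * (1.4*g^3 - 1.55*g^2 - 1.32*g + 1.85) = -7.7*g^5 + 7.447*g^4 + 13.6755*g^3 - 14.9401*g^2 - 6.3481*g + 6.9005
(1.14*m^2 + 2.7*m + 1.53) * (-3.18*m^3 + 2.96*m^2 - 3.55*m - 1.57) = -3.6252*m^5 - 5.2116*m^4 - 0.9204*m^3 - 6.846*m^2 - 9.6705*m - 2.4021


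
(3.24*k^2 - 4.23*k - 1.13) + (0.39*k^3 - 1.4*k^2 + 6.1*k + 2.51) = 0.39*k^3 + 1.84*k^2 + 1.87*k + 1.38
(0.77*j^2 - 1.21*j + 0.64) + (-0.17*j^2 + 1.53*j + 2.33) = 0.6*j^2 + 0.32*j + 2.97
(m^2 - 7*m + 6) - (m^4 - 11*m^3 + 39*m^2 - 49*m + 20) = -m^4 + 11*m^3 - 38*m^2 + 42*m - 14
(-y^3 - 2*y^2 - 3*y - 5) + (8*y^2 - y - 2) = -y^3 + 6*y^2 - 4*y - 7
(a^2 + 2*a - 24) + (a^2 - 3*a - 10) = 2*a^2 - a - 34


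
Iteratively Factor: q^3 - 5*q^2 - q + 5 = (q - 1)*(q^2 - 4*q - 5) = (q - 5)*(q - 1)*(q + 1)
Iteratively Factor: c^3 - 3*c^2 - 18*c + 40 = (c - 5)*(c^2 + 2*c - 8) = (c - 5)*(c + 4)*(c - 2)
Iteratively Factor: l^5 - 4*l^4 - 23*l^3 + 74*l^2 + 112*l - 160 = (l - 1)*(l^4 - 3*l^3 - 26*l^2 + 48*l + 160) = (l - 1)*(l + 2)*(l^3 - 5*l^2 - 16*l + 80) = (l - 1)*(l + 2)*(l + 4)*(l^2 - 9*l + 20) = (l - 4)*(l - 1)*(l + 2)*(l + 4)*(l - 5)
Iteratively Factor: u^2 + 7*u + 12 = (u + 4)*(u + 3)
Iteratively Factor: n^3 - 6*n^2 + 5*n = (n - 1)*(n^2 - 5*n) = n*(n - 1)*(n - 5)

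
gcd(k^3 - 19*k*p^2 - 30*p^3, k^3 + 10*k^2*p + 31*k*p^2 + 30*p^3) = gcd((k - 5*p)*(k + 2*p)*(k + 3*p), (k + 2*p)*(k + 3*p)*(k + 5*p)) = k^2 + 5*k*p + 6*p^2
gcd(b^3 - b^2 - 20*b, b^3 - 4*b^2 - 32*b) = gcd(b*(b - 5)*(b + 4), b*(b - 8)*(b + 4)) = b^2 + 4*b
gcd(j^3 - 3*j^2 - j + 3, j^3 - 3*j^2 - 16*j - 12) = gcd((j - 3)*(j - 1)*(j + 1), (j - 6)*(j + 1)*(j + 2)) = j + 1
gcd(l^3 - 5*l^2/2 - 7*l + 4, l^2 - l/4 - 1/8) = l - 1/2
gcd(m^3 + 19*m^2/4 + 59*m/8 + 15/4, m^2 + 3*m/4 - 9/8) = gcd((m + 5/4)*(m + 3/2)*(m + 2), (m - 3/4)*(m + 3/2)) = m + 3/2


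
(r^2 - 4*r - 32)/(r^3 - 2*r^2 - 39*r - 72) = (r + 4)/(r^2 + 6*r + 9)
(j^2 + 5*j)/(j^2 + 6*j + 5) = j/(j + 1)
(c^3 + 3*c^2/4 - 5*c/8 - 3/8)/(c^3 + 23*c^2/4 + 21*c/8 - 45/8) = (2*c^2 + 3*c + 1)/(2*c^2 + 13*c + 15)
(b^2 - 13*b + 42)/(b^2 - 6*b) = (b - 7)/b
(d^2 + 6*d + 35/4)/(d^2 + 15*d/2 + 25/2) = (d + 7/2)/(d + 5)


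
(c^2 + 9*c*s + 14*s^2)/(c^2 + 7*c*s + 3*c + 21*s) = (c + 2*s)/(c + 3)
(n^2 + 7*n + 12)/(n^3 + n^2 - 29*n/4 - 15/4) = 4*(n + 4)/(4*n^2 - 8*n - 5)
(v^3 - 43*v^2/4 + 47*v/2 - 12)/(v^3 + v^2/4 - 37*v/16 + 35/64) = 16*(4*v^3 - 43*v^2 + 94*v - 48)/(64*v^3 + 16*v^2 - 148*v + 35)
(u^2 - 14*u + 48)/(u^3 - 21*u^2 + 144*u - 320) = (u - 6)/(u^2 - 13*u + 40)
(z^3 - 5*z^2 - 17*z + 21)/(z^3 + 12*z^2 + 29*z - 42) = (z^2 - 4*z - 21)/(z^2 + 13*z + 42)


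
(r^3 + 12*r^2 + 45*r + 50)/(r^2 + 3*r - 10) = (r^2 + 7*r + 10)/(r - 2)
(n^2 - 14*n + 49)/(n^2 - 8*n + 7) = (n - 7)/(n - 1)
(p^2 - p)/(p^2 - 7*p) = (p - 1)/(p - 7)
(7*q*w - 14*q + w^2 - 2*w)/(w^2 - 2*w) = (7*q + w)/w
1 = 1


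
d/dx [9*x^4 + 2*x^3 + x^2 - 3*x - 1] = 36*x^3 + 6*x^2 + 2*x - 3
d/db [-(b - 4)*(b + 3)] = 1 - 2*b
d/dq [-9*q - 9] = -9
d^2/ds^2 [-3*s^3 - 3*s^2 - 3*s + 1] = -18*s - 6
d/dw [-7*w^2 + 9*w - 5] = 9 - 14*w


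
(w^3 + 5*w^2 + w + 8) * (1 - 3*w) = -3*w^4 - 14*w^3 + 2*w^2 - 23*w + 8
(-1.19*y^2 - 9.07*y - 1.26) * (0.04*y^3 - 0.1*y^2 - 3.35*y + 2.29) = -0.0476*y^5 - 0.2438*y^4 + 4.8431*y^3 + 27.7854*y^2 - 16.5493*y - 2.8854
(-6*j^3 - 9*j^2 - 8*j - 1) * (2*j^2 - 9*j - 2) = -12*j^5 + 36*j^4 + 77*j^3 + 88*j^2 + 25*j + 2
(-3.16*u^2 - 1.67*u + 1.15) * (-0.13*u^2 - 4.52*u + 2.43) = 0.4108*u^4 + 14.5003*u^3 - 0.279900000000001*u^2 - 9.2561*u + 2.7945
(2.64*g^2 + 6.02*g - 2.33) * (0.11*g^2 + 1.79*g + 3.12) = 0.2904*g^4 + 5.3878*g^3 + 18.7563*g^2 + 14.6117*g - 7.2696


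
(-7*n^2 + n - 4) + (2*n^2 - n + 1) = -5*n^2 - 3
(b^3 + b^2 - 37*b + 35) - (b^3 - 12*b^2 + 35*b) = 13*b^2 - 72*b + 35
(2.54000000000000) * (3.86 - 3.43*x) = 9.8044 - 8.7122*x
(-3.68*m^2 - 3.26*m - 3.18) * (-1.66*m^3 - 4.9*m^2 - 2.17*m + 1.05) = 6.1088*m^5 + 23.4436*m^4 + 29.2384*m^3 + 18.7922*m^2 + 3.4776*m - 3.339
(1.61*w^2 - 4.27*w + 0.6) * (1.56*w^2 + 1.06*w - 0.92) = 2.5116*w^4 - 4.9546*w^3 - 5.0714*w^2 + 4.5644*w - 0.552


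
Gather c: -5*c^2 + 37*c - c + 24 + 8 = -5*c^2 + 36*c + 32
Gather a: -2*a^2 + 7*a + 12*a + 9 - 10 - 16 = -2*a^2 + 19*a - 17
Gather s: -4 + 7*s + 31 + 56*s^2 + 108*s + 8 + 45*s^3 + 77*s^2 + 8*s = 45*s^3 + 133*s^2 + 123*s + 35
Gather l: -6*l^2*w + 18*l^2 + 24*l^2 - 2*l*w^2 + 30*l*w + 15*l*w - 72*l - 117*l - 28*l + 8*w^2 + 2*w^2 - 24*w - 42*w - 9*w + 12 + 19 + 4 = l^2*(42 - 6*w) + l*(-2*w^2 + 45*w - 217) + 10*w^2 - 75*w + 35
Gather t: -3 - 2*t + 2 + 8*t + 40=6*t + 39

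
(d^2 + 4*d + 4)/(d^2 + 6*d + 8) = (d + 2)/(d + 4)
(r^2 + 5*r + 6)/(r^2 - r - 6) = (r + 3)/(r - 3)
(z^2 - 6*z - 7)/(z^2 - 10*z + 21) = (z + 1)/(z - 3)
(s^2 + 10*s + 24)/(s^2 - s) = (s^2 + 10*s + 24)/(s*(s - 1))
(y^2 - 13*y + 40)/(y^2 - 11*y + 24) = (y - 5)/(y - 3)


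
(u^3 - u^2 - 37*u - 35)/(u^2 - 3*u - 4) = (u^2 - 2*u - 35)/(u - 4)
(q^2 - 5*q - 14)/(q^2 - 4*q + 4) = (q^2 - 5*q - 14)/(q^2 - 4*q + 4)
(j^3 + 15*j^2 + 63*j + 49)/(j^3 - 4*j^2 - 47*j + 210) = (j^2 + 8*j + 7)/(j^2 - 11*j + 30)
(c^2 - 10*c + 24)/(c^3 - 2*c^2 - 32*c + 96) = (c - 6)/(c^2 + 2*c - 24)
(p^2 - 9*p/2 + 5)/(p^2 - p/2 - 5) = (p - 2)/(p + 2)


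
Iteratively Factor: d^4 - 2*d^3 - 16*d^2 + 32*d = (d)*(d^3 - 2*d^2 - 16*d + 32) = d*(d - 4)*(d^2 + 2*d - 8) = d*(d - 4)*(d + 4)*(d - 2)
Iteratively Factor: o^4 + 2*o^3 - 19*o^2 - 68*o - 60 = (o + 2)*(o^3 - 19*o - 30) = (o - 5)*(o + 2)*(o^2 + 5*o + 6) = (o - 5)*(o + 2)*(o + 3)*(o + 2)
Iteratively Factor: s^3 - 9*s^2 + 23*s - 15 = (s - 5)*(s^2 - 4*s + 3) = (s - 5)*(s - 1)*(s - 3)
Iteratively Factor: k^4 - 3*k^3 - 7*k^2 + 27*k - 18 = (k - 1)*(k^3 - 2*k^2 - 9*k + 18) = (k - 1)*(k + 3)*(k^2 - 5*k + 6) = (k - 2)*(k - 1)*(k + 3)*(k - 3)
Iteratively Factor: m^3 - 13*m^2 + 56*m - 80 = (m - 4)*(m^2 - 9*m + 20) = (m - 5)*(m - 4)*(m - 4)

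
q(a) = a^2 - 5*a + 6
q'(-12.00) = -29.00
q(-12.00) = 210.00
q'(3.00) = 1.00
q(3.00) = 0.00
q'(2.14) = -0.72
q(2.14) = -0.12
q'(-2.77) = -10.54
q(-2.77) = 27.52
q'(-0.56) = -6.12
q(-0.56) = 9.11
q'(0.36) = -4.28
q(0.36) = 4.33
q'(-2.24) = -9.48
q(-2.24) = 22.22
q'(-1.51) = -8.02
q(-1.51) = 15.83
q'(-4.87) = -14.74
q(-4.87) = 54.07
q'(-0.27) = -5.54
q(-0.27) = 7.42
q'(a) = 2*a - 5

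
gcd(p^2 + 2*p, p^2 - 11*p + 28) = 1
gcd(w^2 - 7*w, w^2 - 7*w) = w^2 - 7*w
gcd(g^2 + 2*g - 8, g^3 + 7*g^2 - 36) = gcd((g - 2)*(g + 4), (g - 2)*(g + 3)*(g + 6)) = g - 2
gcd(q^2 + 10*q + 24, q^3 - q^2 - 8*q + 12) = 1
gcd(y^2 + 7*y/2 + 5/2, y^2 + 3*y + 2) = y + 1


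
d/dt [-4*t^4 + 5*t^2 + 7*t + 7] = -16*t^3 + 10*t + 7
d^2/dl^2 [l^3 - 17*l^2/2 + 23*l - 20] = 6*l - 17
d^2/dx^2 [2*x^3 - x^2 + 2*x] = 12*x - 2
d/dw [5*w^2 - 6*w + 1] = 10*w - 6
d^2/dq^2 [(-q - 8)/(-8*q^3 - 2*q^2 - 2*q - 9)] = 4*(2*(q + 8)*(12*q^2 + 2*q + 1)^2 - (12*q^2 + 2*q + (q + 8)*(12*q + 1) + 1)*(8*q^3 + 2*q^2 + 2*q + 9))/(8*q^3 + 2*q^2 + 2*q + 9)^3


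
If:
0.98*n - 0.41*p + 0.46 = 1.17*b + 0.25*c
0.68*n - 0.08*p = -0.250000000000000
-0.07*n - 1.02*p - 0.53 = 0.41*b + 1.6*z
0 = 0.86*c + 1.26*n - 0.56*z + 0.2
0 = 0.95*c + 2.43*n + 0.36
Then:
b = 0.30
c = 1.09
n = -0.57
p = -1.76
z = 0.74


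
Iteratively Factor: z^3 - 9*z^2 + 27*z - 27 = (z - 3)*(z^2 - 6*z + 9) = (z - 3)^2*(z - 3)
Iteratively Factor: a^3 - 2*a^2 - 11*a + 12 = (a - 4)*(a^2 + 2*a - 3) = (a - 4)*(a - 1)*(a + 3)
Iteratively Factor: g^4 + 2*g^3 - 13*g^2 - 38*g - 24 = (g + 2)*(g^3 - 13*g - 12) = (g + 1)*(g + 2)*(g^2 - g - 12) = (g + 1)*(g + 2)*(g + 3)*(g - 4)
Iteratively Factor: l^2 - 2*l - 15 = (l + 3)*(l - 5)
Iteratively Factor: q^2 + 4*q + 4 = (q + 2)*(q + 2)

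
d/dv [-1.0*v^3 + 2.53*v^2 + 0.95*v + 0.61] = -3.0*v^2 + 5.06*v + 0.95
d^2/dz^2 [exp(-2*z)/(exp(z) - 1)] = 4*exp(-2*z)/(exp(z) - 1) + 5/(exp(z) - 1)^3 - 3*exp(-z)/(exp(z) - 1)^3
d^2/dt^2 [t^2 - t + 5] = 2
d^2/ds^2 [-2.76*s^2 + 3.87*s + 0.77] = -5.52000000000000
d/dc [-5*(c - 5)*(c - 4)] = 45 - 10*c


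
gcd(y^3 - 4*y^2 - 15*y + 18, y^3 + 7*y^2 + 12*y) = y + 3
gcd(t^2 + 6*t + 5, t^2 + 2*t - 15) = t + 5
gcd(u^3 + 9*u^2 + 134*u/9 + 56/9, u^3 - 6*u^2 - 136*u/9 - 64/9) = u^2 + 2*u + 8/9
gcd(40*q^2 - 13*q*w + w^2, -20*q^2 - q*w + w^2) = 5*q - w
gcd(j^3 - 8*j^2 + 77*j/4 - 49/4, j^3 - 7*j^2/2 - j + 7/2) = j^2 - 9*j/2 + 7/2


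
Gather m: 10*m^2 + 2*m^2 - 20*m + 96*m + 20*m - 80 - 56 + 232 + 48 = 12*m^2 + 96*m + 144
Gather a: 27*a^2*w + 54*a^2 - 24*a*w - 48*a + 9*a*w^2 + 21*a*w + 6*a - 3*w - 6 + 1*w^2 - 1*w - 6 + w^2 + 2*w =a^2*(27*w + 54) + a*(9*w^2 - 3*w - 42) + 2*w^2 - 2*w - 12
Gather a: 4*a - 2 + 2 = 4*a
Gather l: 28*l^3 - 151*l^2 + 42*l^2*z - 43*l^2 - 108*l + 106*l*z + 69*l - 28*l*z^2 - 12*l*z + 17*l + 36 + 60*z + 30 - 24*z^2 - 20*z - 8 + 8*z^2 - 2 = 28*l^3 + l^2*(42*z - 194) + l*(-28*z^2 + 94*z - 22) - 16*z^2 + 40*z + 56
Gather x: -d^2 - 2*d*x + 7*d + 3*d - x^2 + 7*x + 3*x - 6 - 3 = -d^2 + 10*d - x^2 + x*(10 - 2*d) - 9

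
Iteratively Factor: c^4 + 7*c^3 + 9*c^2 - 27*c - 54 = (c + 3)*(c^3 + 4*c^2 - 3*c - 18) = (c - 2)*(c + 3)*(c^2 + 6*c + 9) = (c - 2)*(c + 3)^2*(c + 3)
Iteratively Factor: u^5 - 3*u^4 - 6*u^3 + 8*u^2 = (u - 1)*(u^4 - 2*u^3 - 8*u^2) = u*(u - 1)*(u^3 - 2*u^2 - 8*u) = u*(u - 4)*(u - 1)*(u^2 + 2*u) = u^2*(u - 4)*(u - 1)*(u + 2)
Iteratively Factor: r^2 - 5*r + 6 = (r - 3)*(r - 2)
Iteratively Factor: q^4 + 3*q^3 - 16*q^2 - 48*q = (q + 3)*(q^3 - 16*q) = (q + 3)*(q + 4)*(q^2 - 4*q) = (q - 4)*(q + 3)*(q + 4)*(q)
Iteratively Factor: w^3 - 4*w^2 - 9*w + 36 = (w - 3)*(w^2 - w - 12) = (w - 3)*(w + 3)*(w - 4)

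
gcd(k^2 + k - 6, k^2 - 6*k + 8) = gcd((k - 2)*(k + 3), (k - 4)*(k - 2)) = k - 2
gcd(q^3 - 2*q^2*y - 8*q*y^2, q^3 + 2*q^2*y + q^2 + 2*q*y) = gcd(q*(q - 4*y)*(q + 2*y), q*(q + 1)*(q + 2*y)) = q^2 + 2*q*y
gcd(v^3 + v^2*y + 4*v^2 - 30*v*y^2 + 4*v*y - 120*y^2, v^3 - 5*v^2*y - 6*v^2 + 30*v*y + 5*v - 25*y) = -v + 5*y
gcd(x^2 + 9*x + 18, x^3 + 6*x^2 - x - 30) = x + 3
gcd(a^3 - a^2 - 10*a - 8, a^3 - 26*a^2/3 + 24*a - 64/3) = a - 4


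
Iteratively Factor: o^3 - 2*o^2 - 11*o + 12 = (o - 4)*(o^2 + 2*o - 3) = (o - 4)*(o - 1)*(o + 3)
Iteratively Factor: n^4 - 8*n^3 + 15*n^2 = (n)*(n^3 - 8*n^2 + 15*n) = n*(n - 3)*(n^2 - 5*n) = n^2*(n - 3)*(n - 5)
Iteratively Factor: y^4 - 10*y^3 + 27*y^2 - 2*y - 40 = (y + 1)*(y^3 - 11*y^2 + 38*y - 40) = (y - 2)*(y + 1)*(y^2 - 9*y + 20) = (y - 5)*(y - 2)*(y + 1)*(y - 4)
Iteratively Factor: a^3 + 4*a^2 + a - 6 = (a - 1)*(a^2 + 5*a + 6) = (a - 1)*(a + 3)*(a + 2)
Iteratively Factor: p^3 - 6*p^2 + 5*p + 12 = (p - 3)*(p^2 - 3*p - 4) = (p - 4)*(p - 3)*(p + 1)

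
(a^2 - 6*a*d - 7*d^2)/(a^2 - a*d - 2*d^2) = (a - 7*d)/(a - 2*d)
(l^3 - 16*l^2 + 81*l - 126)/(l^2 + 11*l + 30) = (l^3 - 16*l^2 + 81*l - 126)/(l^2 + 11*l + 30)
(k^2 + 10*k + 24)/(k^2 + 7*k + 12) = (k + 6)/(k + 3)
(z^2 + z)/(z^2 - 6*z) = (z + 1)/(z - 6)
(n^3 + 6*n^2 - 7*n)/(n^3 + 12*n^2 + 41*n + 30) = n*(n^2 + 6*n - 7)/(n^3 + 12*n^2 + 41*n + 30)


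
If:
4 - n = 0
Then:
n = 4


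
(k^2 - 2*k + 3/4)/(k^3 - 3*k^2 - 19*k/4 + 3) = (2*k - 3)/(2*k^2 - 5*k - 12)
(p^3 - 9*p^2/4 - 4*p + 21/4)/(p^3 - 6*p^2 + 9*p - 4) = (4*p^2 - 5*p - 21)/(4*(p^2 - 5*p + 4))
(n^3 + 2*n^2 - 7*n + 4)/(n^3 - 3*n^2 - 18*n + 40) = (n^2 - 2*n + 1)/(n^2 - 7*n + 10)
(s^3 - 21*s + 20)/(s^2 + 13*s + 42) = (s^3 - 21*s + 20)/(s^2 + 13*s + 42)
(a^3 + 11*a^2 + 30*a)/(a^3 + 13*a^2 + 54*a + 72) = a*(a + 5)/(a^2 + 7*a + 12)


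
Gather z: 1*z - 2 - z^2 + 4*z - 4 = -z^2 + 5*z - 6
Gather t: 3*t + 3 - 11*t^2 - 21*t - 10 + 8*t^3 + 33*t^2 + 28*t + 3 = 8*t^3 + 22*t^2 + 10*t - 4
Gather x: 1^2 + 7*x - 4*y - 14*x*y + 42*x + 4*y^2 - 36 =x*(49 - 14*y) + 4*y^2 - 4*y - 35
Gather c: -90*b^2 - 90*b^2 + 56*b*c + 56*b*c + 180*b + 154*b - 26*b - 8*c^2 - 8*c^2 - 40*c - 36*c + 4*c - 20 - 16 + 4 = -180*b^2 + 308*b - 16*c^2 + c*(112*b - 72) - 32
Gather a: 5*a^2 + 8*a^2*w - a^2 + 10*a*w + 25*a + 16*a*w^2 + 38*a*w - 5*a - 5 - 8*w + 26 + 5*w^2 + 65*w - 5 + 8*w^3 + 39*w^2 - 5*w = a^2*(8*w + 4) + a*(16*w^2 + 48*w + 20) + 8*w^3 + 44*w^2 + 52*w + 16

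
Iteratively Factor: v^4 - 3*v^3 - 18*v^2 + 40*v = (v - 5)*(v^3 + 2*v^2 - 8*v) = (v - 5)*(v + 4)*(v^2 - 2*v) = (v - 5)*(v - 2)*(v + 4)*(v)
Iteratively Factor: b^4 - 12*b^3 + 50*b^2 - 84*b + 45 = (b - 1)*(b^3 - 11*b^2 + 39*b - 45) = (b - 5)*(b - 1)*(b^2 - 6*b + 9) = (b - 5)*(b - 3)*(b - 1)*(b - 3)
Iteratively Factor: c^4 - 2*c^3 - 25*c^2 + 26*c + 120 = (c + 2)*(c^3 - 4*c^2 - 17*c + 60) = (c - 3)*(c + 2)*(c^2 - c - 20) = (c - 3)*(c + 2)*(c + 4)*(c - 5)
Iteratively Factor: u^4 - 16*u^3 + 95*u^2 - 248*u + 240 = (u - 4)*(u^3 - 12*u^2 + 47*u - 60) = (u - 4)*(u - 3)*(u^2 - 9*u + 20) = (u - 4)^2*(u - 3)*(u - 5)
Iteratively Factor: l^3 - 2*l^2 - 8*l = (l + 2)*(l^2 - 4*l) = l*(l + 2)*(l - 4)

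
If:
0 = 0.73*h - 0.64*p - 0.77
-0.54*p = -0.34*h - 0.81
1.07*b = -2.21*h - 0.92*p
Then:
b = -15.08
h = 5.29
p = 4.83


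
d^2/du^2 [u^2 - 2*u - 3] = 2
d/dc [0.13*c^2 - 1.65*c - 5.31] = 0.26*c - 1.65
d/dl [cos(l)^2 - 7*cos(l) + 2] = (7 - 2*cos(l))*sin(l)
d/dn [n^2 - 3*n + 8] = 2*n - 3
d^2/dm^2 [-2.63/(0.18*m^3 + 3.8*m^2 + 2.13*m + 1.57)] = ((2.8404*m + 19.988)*(0.18*m^3 + 3.8*m^2 + 2.13*m + 1.57) - 2.63*(0.54*m^2 + 7.6*m + 2.13)*(1.08*m^2 + 15.2*m + 4.26))/(0.18*m^3 + 3.8*m^2 + 2.13*m + 1.57)^3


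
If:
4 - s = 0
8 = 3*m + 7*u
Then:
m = 8/3 - 7*u/3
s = 4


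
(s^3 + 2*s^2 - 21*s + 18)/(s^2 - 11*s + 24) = (s^2 + 5*s - 6)/(s - 8)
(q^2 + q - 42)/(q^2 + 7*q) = (q - 6)/q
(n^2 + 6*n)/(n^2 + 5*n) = (n + 6)/(n + 5)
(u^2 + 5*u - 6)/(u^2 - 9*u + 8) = (u + 6)/(u - 8)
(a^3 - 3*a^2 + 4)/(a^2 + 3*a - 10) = (a^2 - a - 2)/(a + 5)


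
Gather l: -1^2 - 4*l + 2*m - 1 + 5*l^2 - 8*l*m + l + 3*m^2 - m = 5*l^2 + l*(-8*m - 3) + 3*m^2 + m - 2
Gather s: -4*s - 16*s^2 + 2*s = -16*s^2 - 2*s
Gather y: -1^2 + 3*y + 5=3*y + 4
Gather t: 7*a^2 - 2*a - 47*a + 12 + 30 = 7*a^2 - 49*a + 42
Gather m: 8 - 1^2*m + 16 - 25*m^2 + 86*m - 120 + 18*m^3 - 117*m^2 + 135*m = 18*m^3 - 142*m^2 + 220*m - 96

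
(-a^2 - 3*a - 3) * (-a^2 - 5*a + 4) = a^4 + 8*a^3 + 14*a^2 + 3*a - 12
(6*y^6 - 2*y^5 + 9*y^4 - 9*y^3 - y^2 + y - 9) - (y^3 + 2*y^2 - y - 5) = 6*y^6 - 2*y^5 + 9*y^4 - 10*y^3 - 3*y^2 + 2*y - 4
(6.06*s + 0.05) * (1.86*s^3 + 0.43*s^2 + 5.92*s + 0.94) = 11.2716*s^4 + 2.6988*s^3 + 35.8967*s^2 + 5.9924*s + 0.047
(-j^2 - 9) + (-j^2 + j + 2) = -2*j^2 + j - 7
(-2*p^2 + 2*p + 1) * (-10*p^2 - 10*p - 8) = 20*p^4 - 14*p^2 - 26*p - 8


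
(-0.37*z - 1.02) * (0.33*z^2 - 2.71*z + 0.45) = -0.1221*z^3 + 0.6661*z^2 + 2.5977*z - 0.459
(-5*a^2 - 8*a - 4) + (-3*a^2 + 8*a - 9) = -8*a^2 - 13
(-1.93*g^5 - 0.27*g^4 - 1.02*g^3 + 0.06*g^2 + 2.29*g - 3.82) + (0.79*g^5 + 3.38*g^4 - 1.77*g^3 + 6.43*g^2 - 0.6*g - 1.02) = -1.14*g^5 + 3.11*g^4 - 2.79*g^3 + 6.49*g^2 + 1.69*g - 4.84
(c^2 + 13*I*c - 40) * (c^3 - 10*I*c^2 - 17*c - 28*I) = c^5 + 3*I*c^4 + 73*c^3 + 151*I*c^2 + 1044*c + 1120*I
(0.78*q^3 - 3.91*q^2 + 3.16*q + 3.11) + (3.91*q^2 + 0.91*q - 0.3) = 0.78*q^3 + 4.07*q + 2.81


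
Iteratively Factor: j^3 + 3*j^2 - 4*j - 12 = (j + 2)*(j^2 + j - 6) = (j - 2)*(j + 2)*(j + 3)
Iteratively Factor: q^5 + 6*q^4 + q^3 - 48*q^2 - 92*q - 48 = (q + 2)*(q^4 + 4*q^3 - 7*q^2 - 34*q - 24) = (q + 2)*(q + 4)*(q^3 - 7*q - 6) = (q + 1)*(q + 2)*(q + 4)*(q^2 - q - 6) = (q - 3)*(q + 1)*(q + 2)*(q + 4)*(q + 2)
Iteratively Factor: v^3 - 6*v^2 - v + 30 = (v - 3)*(v^2 - 3*v - 10) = (v - 5)*(v - 3)*(v + 2)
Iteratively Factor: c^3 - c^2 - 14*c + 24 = (c - 3)*(c^2 + 2*c - 8) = (c - 3)*(c - 2)*(c + 4)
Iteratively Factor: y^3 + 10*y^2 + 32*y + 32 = (y + 2)*(y^2 + 8*y + 16) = (y + 2)*(y + 4)*(y + 4)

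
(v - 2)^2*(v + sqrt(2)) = v^3 - 4*v^2 + sqrt(2)*v^2 - 4*sqrt(2)*v + 4*v + 4*sqrt(2)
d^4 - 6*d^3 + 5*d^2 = d^2*(d - 5)*(d - 1)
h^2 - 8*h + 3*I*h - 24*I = (h - 8)*(h + 3*I)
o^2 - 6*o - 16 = (o - 8)*(o + 2)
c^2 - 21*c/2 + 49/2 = (c - 7)*(c - 7/2)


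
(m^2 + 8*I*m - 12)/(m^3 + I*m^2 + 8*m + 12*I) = (m + 6*I)/(m^2 - I*m + 6)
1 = 1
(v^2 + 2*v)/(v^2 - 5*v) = (v + 2)/(v - 5)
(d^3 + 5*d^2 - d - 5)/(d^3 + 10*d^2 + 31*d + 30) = (d^2 - 1)/(d^2 + 5*d + 6)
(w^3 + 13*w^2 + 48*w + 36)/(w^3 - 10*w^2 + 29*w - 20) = (w^3 + 13*w^2 + 48*w + 36)/(w^3 - 10*w^2 + 29*w - 20)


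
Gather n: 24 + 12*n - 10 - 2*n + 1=10*n + 15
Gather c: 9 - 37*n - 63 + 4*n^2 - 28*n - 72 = 4*n^2 - 65*n - 126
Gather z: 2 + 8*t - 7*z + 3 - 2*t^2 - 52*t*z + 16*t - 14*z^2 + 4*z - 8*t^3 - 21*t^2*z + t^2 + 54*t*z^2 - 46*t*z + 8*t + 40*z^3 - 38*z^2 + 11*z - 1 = -8*t^3 - t^2 + 32*t + 40*z^3 + z^2*(54*t - 52) + z*(-21*t^2 - 98*t + 8) + 4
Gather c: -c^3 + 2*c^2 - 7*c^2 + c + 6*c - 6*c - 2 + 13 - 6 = -c^3 - 5*c^2 + c + 5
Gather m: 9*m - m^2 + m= -m^2 + 10*m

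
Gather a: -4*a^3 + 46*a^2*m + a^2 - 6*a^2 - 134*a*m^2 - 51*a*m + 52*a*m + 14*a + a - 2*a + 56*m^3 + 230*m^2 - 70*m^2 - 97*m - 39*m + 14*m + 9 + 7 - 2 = -4*a^3 + a^2*(46*m - 5) + a*(-134*m^2 + m + 13) + 56*m^3 + 160*m^2 - 122*m + 14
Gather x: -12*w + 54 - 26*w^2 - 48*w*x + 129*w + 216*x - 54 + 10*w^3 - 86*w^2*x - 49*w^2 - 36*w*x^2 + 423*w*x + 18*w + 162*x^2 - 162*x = 10*w^3 - 75*w^2 + 135*w + x^2*(162 - 36*w) + x*(-86*w^2 + 375*w + 54)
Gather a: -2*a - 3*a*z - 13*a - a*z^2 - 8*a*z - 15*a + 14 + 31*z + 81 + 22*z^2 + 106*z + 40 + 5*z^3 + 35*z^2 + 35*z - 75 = a*(-z^2 - 11*z - 30) + 5*z^3 + 57*z^2 + 172*z + 60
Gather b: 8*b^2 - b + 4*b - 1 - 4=8*b^2 + 3*b - 5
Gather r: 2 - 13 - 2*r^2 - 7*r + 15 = -2*r^2 - 7*r + 4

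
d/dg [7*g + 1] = 7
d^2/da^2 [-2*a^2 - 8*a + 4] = -4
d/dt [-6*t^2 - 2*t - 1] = -12*t - 2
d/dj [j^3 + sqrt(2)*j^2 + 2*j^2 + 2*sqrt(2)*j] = 3*j^2 + 2*sqrt(2)*j + 4*j + 2*sqrt(2)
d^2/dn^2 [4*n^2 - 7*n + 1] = 8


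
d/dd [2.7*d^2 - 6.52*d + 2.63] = 5.4*d - 6.52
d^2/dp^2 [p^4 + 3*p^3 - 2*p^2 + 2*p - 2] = 12*p^2 + 18*p - 4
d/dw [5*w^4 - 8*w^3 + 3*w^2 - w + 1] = 20*w^3 - 24*w^2 + 6*w - 1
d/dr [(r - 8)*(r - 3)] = 2*r - 11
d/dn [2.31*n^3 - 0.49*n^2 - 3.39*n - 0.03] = 6.93*n^2 - 0.98*n - 3.39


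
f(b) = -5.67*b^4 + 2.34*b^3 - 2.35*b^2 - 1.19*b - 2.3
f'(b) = -22.68*b^3 + 7.02*b^2 - 4.7*b - 1.19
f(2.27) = -140.29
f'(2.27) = -240.98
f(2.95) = -395.60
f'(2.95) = -536.21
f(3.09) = -476.29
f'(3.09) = -617.83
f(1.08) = -11.09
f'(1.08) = -26.65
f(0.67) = -4.59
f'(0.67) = -8.01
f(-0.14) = -2.19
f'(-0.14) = -0.33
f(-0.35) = -2.36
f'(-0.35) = 2.29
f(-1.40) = -33.44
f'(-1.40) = 81.38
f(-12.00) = -121943.06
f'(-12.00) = 40257.13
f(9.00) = -35698.37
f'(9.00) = -16008.59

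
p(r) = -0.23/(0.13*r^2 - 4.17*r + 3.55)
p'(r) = -0.23*(4.17 - 0.26*r)/(0.13*r^2 - 4.17*r + 3.55)^2 = (0.0598*r - 0.9591)/(0.13*r^2 - 4.17*r + 3.55)^2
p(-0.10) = -0.06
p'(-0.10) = -0.06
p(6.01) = 0.01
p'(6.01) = -0.00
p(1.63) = 0.08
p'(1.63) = -0.10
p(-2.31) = -0.02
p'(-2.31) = -0.01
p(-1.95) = -0.02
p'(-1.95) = -0.01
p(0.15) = -0.08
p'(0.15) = -0.11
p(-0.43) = -0.04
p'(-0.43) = -0.03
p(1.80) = 0.07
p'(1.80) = -0.07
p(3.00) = 0.03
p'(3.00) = -0.01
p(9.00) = 0.01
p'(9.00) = -0.00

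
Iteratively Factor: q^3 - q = (q + 1)*(q^2 - q) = (q - 1)*(q + 1)*(q)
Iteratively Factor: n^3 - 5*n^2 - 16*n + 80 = (n + 4)*(n^2 - 9*n + 20) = (n - 5)*(n + 4)*(n - 4)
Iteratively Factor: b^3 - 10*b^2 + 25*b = (b - 5)*(b^2 - 5*b) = b*(b - 5)*(b - 5)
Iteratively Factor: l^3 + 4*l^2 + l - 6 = (l - 1)*(l^2 + 5*l + 6) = (l - 1)*(l + 3)*(l + 2)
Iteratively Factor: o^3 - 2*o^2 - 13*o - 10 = (o + 2)*(o^2 - 4*o - 5) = (o - 5)*(o + 2)*(o + 1)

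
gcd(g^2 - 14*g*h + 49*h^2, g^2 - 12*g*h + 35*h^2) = g - 7*h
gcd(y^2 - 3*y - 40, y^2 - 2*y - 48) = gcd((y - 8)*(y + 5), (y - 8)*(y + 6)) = y - 8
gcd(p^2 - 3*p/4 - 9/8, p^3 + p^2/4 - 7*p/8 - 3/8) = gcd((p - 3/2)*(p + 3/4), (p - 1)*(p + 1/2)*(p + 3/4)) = p + 3/4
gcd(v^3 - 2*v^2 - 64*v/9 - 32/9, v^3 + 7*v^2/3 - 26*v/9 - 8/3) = v + 2/3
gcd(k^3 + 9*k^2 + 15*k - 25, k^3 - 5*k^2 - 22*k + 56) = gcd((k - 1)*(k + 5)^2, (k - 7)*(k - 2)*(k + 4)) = 1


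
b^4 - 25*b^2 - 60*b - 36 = (b - 6)*(b + 1)*(b + 2)*(b + 3)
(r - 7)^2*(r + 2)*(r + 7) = r^4 - 5*r^3 - 63*r^2 + 245*r + 686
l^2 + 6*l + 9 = (l + 3)^2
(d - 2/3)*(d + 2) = d^2 + 4*d/3 - 4/3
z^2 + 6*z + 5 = (z + 1)*(z + 5)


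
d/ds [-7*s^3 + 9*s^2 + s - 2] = -21*s^2 + 18*s + 1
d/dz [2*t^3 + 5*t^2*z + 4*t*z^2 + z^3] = 5*t^2 + 8*t*z + 3*z^2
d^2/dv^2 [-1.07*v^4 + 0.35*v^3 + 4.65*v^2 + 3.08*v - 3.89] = -12.84*v^2 + 2.1*v + 9.3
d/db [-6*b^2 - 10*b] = -12*b - 10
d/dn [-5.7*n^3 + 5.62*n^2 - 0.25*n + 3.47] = -17.1*n^2 + 11.24*n - 0.25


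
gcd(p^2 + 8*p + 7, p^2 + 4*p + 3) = p + 1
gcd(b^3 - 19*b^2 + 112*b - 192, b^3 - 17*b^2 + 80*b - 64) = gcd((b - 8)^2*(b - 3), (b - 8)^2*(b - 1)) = b^2 - 16*b + 64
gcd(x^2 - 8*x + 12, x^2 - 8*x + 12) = x^2 - 8*x + 12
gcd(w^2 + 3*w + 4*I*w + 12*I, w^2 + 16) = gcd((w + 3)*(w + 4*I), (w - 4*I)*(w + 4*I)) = w + 4*I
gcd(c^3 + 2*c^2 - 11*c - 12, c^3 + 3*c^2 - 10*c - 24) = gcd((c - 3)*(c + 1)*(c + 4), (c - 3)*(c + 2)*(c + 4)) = c^2 + c - 12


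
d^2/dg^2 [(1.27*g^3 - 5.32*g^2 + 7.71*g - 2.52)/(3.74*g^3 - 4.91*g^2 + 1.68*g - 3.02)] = (-5.6843418860808e-14*g^7 - 102.185028*g^6 + 599.188392000001*g^5 - 899.783412*g^4 + 55.7735780000003*g^3 + 1020.133752*g^2 - 662.510604*g + 41.703088)/(52.313624*g^9 - 206.037348*g^8 + 340.990386*g^7 - 430.201499*g^6 + 485.91696*g^5 - 373.844922*g^4 + 256.540776*g^3 - 159.914436*g^2 + 45.966816*g - 27.543608)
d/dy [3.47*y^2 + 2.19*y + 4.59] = 6.94*y + 2.19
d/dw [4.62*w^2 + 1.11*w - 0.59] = 9.24*w + 1.11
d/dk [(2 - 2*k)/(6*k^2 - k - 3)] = 2*(-6*k^2 + k + (k - 1)*(12*k - 1) + 3)/(-6*k^2 + k + 3)^2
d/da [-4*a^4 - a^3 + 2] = a^2*(-16*a - 3)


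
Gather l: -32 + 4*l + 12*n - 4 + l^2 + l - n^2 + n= l^2 + 5*l - n^2 + 13*n - 36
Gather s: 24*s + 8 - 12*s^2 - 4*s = -12*s^2 + 20*s + 8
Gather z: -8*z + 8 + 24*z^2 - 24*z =24*z^2 - 32*z + 8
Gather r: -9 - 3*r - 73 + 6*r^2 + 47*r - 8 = 6*r^2 + 44*r - 90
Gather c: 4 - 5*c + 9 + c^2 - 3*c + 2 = c^2 - 8*c + 15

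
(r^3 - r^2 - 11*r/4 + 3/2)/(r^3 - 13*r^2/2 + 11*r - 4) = (r + 3/2)/(r - 4)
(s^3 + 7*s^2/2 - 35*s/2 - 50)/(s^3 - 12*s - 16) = (2*s^2 + 15*s + 25)/(2*(s^2 + 4*s + 4))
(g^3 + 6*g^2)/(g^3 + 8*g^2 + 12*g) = g/(g + 2)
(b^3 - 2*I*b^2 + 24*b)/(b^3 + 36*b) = (b + 4*I)/(b + 6*I)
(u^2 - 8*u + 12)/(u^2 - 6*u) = (u - 2)/u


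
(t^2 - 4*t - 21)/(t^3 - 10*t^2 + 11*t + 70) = (t + 3)/(t^2 - 3*t - 10)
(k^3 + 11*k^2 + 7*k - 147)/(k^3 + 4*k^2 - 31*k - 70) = (k^2 + 4*k - 21)/(k^2 - 3*k - 10)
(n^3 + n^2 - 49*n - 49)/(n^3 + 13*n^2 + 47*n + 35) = (n - 7)/(n + 5)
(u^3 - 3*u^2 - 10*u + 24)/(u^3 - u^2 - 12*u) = (u - 2)/u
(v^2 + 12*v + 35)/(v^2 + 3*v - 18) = (v^2 + 12*v + 35)/(v^2 + 3*v - 18)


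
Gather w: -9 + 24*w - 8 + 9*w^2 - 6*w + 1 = 9*w^2 + 18*w - 16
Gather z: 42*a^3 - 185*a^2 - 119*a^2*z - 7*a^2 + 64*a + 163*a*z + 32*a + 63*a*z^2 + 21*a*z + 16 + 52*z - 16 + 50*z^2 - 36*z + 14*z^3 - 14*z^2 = 42*a^3 - 192*a^2 + 96*a + 14*z^3 + z^2*(63*a + 36) + z*(-119*a^2 + 184*a + 16)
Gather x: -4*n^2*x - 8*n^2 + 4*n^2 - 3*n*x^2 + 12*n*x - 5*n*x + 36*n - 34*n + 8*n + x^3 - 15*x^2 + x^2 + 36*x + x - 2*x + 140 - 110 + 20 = -4*n^2 + 10*n + x^3 + x^2*(-3*n - 14) + x*(-4*n^2 + 7*n + 35) + 50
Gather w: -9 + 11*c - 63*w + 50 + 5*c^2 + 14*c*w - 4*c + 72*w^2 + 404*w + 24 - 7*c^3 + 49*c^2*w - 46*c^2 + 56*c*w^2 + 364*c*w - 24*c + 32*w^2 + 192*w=-7*c^3 - 41*c^2 - 17*c + w^2*(56*c + 104) + w*(49*c^2 + 378*c + 533) + 65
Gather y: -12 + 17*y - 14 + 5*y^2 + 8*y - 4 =5*y^2 + 25*y - 30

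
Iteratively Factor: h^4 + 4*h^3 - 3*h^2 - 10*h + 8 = (h - 1)*(h^3 + 5*h^2 + 2*h - 8) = (h - 1)*(h + 4)*(h^2 + h - 2) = (h - 1)*(h + 2)*(h + 4)*(h - 1)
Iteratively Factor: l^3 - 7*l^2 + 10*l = (l - 5)*(l^2 - 2*l) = l*(l - 5)*(l - 2)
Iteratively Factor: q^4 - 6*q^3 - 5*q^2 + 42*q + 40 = (q + 1)*(q^3 - 7*q^2 + 2*q + 40) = (q - 5)*(q + 1)*(q^2 - 2*q - 8) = (q - 5)*(q + 1)*(q + 2)*(q - 4)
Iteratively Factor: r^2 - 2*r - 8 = (r + 2)*(r - 4)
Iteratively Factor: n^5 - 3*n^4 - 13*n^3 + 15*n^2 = (n - 5)*(n^4 + 2*n^3 - 3*n^2) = (n - 5)*(n + 3)*(n^3 - n^2) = n*(n - 5)*(n + 3)*(n^2 - n) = n^2*(n - 5)*(n + 3)*(n - 1)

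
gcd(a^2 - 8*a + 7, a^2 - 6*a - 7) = a - 7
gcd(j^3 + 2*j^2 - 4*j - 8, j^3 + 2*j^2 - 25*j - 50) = j + 2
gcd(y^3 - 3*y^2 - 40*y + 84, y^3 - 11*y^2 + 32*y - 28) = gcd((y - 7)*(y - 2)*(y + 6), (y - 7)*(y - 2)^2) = y^2 - 9*y + 14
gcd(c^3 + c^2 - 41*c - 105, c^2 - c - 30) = c + 5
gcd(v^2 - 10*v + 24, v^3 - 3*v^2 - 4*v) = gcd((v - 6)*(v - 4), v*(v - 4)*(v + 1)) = v - 4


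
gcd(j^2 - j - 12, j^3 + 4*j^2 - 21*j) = 1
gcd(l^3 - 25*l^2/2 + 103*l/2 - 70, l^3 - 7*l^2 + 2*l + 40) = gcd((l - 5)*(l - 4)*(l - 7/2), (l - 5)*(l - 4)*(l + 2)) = l^2 - 9*l + 20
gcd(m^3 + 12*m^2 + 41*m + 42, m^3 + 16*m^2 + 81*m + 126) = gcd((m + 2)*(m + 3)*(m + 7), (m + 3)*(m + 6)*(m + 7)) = m^2 + 10*m + 21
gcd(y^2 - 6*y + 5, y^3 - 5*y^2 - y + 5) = y^2 - 6*y + 5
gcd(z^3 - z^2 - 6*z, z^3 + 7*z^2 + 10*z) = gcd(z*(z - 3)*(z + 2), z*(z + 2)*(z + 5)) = z^2 + 2*z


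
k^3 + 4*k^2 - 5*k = k*(k - 1)*(k + 5)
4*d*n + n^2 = n*(4*d + n)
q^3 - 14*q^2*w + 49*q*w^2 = q*(q - 7*w)^2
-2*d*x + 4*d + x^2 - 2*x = (-2*d + x)*(x - 2)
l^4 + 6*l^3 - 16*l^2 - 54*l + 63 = (l - 3)*(l - 1)*(l + 3)*(l + 7)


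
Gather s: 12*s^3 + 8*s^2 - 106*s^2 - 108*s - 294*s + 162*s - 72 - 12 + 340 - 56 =12*s^3 - 98*s^2 - 240*s + 200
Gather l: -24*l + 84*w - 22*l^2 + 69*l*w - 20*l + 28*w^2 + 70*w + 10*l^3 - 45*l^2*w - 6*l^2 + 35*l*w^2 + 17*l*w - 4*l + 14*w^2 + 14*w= 10*l^3 + l^2*(-45*w - 28) + l*(35*w^2 + 86*w - 48) + 42*w^2 + 168*w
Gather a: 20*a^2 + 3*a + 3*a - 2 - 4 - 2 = 20*a^2 + 6*a - 8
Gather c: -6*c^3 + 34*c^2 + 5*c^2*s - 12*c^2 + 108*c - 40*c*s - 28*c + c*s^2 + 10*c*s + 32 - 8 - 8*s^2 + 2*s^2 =-6*c^3 + c^2*(5*s + 22) + c*(s^2 - 30*s + 80) - 6*s^2 + 24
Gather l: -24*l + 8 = 8 - 24*l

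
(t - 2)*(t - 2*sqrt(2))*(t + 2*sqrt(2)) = t^3 - 2*t^2 - 8*t + 16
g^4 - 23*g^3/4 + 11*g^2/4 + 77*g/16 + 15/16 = (g - 5)*(g - 3/2)*(g + 1/4)*(g + 1/2)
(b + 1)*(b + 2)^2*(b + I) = b^4 + 5*b^3 + I*b^3 + 8*b^2 + 5*I*b^2 + 4*b + 8*I*b + 4*I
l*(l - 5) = l^2 - 5*l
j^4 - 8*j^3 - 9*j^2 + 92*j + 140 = (j - 7)*(j - 5)*(j + 2)^2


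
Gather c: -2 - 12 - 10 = -24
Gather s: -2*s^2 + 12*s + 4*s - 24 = -2*s^2 + 16*s - 24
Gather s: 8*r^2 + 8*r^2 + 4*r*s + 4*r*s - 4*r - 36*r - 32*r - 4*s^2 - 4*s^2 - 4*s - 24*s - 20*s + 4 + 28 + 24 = 16*r^2 - 72*r - 8*s^2 + s*(8*r - 48) + 56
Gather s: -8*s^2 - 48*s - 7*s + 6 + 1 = -8*s^2 - 55*s + 7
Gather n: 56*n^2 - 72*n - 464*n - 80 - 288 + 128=56*n^2 - 536*n - 240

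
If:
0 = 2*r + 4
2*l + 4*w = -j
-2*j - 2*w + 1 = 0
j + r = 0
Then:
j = 2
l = 2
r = -2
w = -3/2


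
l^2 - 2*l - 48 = (l - 8)*(l + 6)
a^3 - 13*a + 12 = (a - 3)*(a - 1)*(a + 4)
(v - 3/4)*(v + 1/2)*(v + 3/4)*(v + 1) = v^4 + 3*v^3/2 - v^2/16 - 27*v/32 - 9/32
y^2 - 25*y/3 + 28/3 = (y - 7)*(y - 4/3)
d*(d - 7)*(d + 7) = d^3 - 49*d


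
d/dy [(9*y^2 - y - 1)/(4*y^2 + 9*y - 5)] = (85*y^2 - 82*y + 14)/(16*y^4 + 72*y^3 + 41*y^2 - 90*y + 25)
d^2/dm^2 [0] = 0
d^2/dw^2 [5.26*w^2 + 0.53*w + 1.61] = 10.5200000000000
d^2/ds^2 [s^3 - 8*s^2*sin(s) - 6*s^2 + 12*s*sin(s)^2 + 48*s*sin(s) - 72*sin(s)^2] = 8*s^2*sin(s) - 48*s*sin(s) - 32*s*cos(s) + 24*s*cos(2*s) + 6*s - 16*sin(s) + 24*sin(2*s) + 96*cos(s) - 144*cos(2*s) - 12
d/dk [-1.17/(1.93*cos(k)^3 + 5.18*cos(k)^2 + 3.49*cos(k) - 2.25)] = (6.7743*sin(k)^2 - 12.1212*cos(k) - 10.8576)*sin(k)/(1.93*cos(k)^3 + 5.18*cos(k)^2 + 3.49*cos(k) - 2.25)^2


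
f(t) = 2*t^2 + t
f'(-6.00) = -23.00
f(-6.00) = 66.00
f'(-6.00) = -23.00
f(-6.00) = 66.00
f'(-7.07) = -27.28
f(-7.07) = 92.90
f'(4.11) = 17.44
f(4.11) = 37.89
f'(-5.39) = -20.56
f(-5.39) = 52.71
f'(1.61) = 7.44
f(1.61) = 6.79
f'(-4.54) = -17.16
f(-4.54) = 36.68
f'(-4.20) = -15.80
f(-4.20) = 31.08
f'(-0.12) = 0.52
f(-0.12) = -0.09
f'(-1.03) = -3.12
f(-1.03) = 1.09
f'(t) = 4*t + 1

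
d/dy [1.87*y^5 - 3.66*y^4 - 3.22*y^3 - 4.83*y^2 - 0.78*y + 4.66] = 9.35*y^4 - 14.64*y^3 - 9.66*y^2 - 9.66*y - 0.78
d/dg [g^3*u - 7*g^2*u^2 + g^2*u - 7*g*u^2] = u*(3*g^2 - 14*g*u + 2*g - 7*u)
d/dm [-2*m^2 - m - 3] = -4*m - 1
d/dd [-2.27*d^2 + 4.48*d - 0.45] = 4.48 - 4.54*d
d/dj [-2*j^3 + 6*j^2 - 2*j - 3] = -6*j^2 + 12*j - 2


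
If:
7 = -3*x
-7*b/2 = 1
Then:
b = -2/7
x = -7/3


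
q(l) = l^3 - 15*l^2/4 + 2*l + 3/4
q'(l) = 3*l^2 - 15*l/2 + 2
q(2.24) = -2.35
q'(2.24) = 0.25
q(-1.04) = -6.51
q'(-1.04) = 13.04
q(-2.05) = -27.72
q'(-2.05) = 29.98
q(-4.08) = -137.75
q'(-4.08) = 82.54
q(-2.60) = -47.38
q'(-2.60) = 41.78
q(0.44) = 0.99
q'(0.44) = -0.72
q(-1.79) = -20.58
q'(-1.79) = 25.04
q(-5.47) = -286.06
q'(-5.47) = 132.79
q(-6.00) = -362.25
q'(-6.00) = 155.00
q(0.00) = 0.75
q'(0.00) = 2.00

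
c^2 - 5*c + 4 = (c - 4)*(c - 1)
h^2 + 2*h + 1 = (h + 1)^2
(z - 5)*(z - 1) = z^2 - 6*z + 5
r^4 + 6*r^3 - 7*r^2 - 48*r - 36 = (r - 3)*(r + 1)*(r + 2)*(r + 6)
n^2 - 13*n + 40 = (n - 8)*(n - 5)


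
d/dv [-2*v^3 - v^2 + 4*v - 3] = -6*v^2 - 2*v + 4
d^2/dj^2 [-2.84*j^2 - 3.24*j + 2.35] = -5.68000000000000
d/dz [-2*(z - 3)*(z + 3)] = -4*z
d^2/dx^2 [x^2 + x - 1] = 2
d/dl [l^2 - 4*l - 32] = 2*l - 4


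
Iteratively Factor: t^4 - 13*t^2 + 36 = (t - 2)*(t^3 + 2*t^2 - 9*t - 18) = (t - 2)*(t + 3)*(t^2 - t - 6) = (t - 2)*(t + 2)*(t + 3)*(t - 3)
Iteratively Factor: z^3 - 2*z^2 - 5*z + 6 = (z - 3)*(z^2 + z - 2) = (z - 3)*(z + 2)*(z - 1)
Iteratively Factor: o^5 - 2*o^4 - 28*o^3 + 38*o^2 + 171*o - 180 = (o - 1)*(o^4 - o^3 - 29*o^2 + 9*o + 180) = (o - 1)*(o + 3)*(o^3 - 4*o^2 - 17*o + 60) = (o - 5)*(o - 1)*(o + 3)*(o^2 + o - 12) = (o - 5)*(o - 3)*(o - 1)*(o + 3)*(o + 4)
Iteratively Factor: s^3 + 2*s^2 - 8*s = (s - 2)*(s^2 + 4*s) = s*(s - 2)*(s + 4)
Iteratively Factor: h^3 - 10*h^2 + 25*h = (h)*(h^2 - 10*h + 25) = h*(h - 5)*(h - 5)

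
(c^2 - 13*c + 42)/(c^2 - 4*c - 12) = (c - 7)/(c + 2)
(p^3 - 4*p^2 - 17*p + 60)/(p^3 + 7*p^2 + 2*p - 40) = (p^2 - 8*p + 15)/(p^2 + 3*p - 10)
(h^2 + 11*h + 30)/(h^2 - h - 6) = (h^2 + 11*h + 30)/(h^2 - h - 6)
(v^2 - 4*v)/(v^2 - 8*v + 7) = v*(v - 4)/(v^2 - 8*v + 7)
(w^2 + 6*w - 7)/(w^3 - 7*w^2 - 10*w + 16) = (w + 7)/(w^2 - 6*w - 16)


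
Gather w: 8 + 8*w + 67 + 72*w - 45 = 80*w + 30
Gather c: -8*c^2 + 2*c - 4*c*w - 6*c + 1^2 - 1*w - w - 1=-8*c^2 + c*(-4*w - 4) - 2*w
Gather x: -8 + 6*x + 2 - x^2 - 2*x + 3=-x^2 + 4*x - 3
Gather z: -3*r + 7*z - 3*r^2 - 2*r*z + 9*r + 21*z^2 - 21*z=-3*r^2 + 6*r + 21*z^2 + z*(-2*r - 14)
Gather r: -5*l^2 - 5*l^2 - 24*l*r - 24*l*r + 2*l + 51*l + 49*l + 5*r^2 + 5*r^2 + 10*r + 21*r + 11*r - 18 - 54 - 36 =-10*l^2 + 102*l + 10*r^2 + r*(42 - 48*l) - 108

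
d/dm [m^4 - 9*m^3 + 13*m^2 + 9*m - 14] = 4*m^3 - 27*m^2 + 26*m + 9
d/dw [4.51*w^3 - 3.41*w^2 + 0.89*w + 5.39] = 13.53*w^2 - 6.82*w + 0.89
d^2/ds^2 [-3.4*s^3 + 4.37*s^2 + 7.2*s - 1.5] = 8.74 - 20.4*s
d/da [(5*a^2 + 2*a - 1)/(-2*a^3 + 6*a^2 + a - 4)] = (10*a^4 + 8*a^3 - 13*a^2 - 28*a - 7)/(4*a^6 - 24*a^5 + 32*a^4 + 28*a^3 - 47*a^2 - 8*a + 16)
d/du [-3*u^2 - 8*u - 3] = -6*u - 8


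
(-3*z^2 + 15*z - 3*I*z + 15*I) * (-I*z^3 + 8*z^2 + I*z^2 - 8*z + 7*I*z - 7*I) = 3*I*z^5 - 27*z^4 - 18*I*z^4 + 162*z^3 - 30*I*z^3 - 114*z^2 + 270*I*z^2 - 126*z - 225*I*z + 105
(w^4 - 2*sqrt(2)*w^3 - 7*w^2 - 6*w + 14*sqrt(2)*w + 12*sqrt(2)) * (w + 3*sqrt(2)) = w^5 + sqrt(2)*w^4 - 19*w^3 - 7*sqrt(2)*w^2 - 6*w^2 - 6*sqrt(2)*w + 84*w + 72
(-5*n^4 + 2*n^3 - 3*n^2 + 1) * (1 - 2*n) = 10*n^5 - 9*n^4 + 8*n^3 - 3*n^2 - 2*n + 1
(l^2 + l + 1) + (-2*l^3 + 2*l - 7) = -2*l^3 + l^2 + 3*l - 6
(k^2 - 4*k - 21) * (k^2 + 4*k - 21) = k^4 - 58*k^2 + 441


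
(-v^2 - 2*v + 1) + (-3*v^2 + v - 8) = -4*v^2 - v - 7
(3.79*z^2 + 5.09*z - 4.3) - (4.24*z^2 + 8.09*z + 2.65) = -0.45*z^2 - 3.0*z - 6.95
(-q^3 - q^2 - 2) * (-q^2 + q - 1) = q^5 + 3*q^2 - 2*q + 2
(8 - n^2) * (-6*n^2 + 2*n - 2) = 6*n^4 - 2*n^3 - 46*n^2 + 16*n - 16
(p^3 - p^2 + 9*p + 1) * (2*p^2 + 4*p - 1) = 2*p^5 + 2*p^4 + 13*p^3 + 39*p^2 - 5*p - 1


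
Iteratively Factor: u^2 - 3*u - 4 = (u + 1)*(u - 4)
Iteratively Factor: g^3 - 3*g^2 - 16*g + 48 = (g - 4)*(g^2 + g - 12) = (g - 4)*(g - 3)*(g + 4)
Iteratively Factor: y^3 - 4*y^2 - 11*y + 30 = (y + 3)*(y^2 - 7*y + 10) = (y - 5)*(y + 3)*(y - 2)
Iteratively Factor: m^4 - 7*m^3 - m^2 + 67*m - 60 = (m - 4)*(m^3 - 3*m^2 - 13*m + 15) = (m - 4)*(m - 1)*(m^2 - 2*m - 15) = (m - 5)*(m - 4)*(m - 1)*(m + 3)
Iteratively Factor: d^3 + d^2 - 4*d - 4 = (d + 1)*(d^2 - 4) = (d - 2)*(d + 1)*(d + 2)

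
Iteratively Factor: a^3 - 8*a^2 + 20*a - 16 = (a - 2)*(a^2 - 6*a + 8) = (a - 4)*(a - 2)*(a - 2)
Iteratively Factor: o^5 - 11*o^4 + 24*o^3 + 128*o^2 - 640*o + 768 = (o - 3)*(o^4 - 8*o^3 + 128*o - 256) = (o - 4)*(o - 3)*(o^3 - 4*o^2 - 16*o + 64) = (o - 4)^2*(o - 3)*(o^2 - 16) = (o - 4)^2*(o - 3)*(o + 4)*(o - 4)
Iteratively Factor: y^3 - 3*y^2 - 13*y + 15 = (y - 1)*(y^2 - 2*y - 15) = (y - 1)*(y + 3)*(y - 5)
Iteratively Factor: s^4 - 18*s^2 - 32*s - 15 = (s - 5)*(s^3 + 5*s^2 + 7*s + 3) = (s - 5)*(s + 3)*(s^2 + 2*s + 1) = (s - 5)*(s + 1)*(s + 3)*(s + 1)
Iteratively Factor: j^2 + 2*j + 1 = (j + 1)*(j + 1)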